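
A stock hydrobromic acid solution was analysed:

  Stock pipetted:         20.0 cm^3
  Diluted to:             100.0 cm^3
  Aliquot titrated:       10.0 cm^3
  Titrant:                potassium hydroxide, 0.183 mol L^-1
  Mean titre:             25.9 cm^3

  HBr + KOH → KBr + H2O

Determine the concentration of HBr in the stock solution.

n(KOH) = 0.0259 × 0.183 = 4.74 × 10^-3 mol
n(HBr) in the aliquot = 4.74 × 10^-3 mol (1:1 ratio)
[HBr]_dilute = 4.74 × 10^-3 / 0.0100 = 0.474 mol/L
Dilution factor = 100.0 / 20.0 = 5.000
[HBr]_stock = 0.474 × 5.000 = 2.37 mol/L

2.37 mol/L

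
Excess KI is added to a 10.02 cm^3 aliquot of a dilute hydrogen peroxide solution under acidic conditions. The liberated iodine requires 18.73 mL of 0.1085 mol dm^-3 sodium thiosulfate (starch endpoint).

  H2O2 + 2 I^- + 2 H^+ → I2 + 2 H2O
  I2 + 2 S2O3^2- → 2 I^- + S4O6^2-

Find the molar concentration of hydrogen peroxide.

n(S2O3^2-) = 0.01873 × 0.1085 = 2.032 × 10^-3 mol
n(I2) = n(S2O3^2-)/2 = 1.016 × 10^-3 mol
n(H2O2) in the aliquot = 1.016 × 10^-3 mol (1:1 ratio)
[H2O2] = 1.016 × 10^-3 / 0.01002 = 0.1014 mol/L

0.1014 mol/L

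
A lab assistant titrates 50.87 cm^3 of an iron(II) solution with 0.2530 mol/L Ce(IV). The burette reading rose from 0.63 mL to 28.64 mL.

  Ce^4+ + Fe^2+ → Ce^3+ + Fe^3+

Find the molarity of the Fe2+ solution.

n(Ce4+) = 0.02801 L × 0.2530 mol/L = 7.087 × 10^-3 mol
n(Fe2+) = 7.087 × 10^-3 mol (1:1 mole ratio)
[Fe2+] = 7.087 × 10^-3 mol / 0.05087 L = 0.1393 mol/L

0.1393 mol/L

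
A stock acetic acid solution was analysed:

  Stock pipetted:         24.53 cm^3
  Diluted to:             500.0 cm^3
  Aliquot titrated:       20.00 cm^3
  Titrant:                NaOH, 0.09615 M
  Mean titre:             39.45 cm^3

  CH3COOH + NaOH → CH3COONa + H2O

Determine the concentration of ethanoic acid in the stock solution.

3.866 M

n(NaOH) = 0.03945 × 0.09615 = 3.793 × 10^-3 mol
n(CH3COOH) in the aliquot = 3.793 × 10^-3 mol (1:1 ratio)
[CH3COOH]_dilute = 3.793 × 10^-3 / 0.02000 = 0.1897 mol/L
Dilution factor = 500.0 / 24.53 = 20.38
[CH3COOH]_stock = 0.1897 × 20.38 = 3.866 mol/L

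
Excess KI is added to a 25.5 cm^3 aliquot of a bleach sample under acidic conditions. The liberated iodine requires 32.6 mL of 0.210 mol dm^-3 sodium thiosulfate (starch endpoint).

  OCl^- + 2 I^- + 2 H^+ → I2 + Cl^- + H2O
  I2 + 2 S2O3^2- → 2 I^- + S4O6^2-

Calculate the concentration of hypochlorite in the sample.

0.134 mol/L

n(S2O3^2-) = 0.0326 × 0.210 = 6.85 × 10^-3 mol
n(I2) = n(S2O3^2-)/2 = 3.42 × 10^-3 mol
n(OCl^-) in the aliquot = 3.42 × 10^-3 mol (1:1 ratio)
[OCl^-] = 3.42 × 10^-3 / 0.0255 = 0.134 mol/L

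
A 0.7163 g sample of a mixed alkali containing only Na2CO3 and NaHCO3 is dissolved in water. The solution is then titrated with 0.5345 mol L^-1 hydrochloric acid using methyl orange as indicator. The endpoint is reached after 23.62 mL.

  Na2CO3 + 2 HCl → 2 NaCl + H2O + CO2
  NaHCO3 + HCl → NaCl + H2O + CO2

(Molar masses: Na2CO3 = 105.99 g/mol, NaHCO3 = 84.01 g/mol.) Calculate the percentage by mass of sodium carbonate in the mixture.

82.13 %

n(HCl) = 0.02362 × 0.5345 = 0.01262 mol
Let x = n(Na2CO3), y = n(NaHCO3).
Titrant: 2x + 1y = 0.01262;  mass: 105.99x + 84.01y = 0.7163
Solving, x = 5.551 × 10^-3 mol, y = 1.523 × 10^-3 mol
mass of Na2CO3 = 5.551 × 10^-3 × 105.99 = 0.5883 g
% Na2CO3 = 0.5883 / 0.7163 × 100 = 82.13 %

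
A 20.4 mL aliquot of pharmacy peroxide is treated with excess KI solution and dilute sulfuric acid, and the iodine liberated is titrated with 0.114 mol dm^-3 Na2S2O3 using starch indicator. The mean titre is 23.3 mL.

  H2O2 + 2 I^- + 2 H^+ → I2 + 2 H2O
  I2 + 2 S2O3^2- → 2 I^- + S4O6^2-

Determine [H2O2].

0.0651 mol/L

n(S2O3^2-) = 0.0233 × 0.114 = 2.66 × 10^-3 mol
n(I2) = n(S2O3^2-)/2 = 1.33 × 10^-3 mol
n(H2O2) in the aliquot = 1.33 × 10^-3 mol (1:1 ratio)
[H2O2] = 1.33 × 10^-3 / 0.0204 = 0.0651 mol/L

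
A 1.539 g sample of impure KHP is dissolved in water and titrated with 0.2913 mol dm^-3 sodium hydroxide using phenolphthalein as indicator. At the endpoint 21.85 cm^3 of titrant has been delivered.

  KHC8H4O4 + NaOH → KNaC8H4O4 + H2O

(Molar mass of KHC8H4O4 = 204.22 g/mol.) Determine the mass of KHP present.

1.300 g

n(NaOH) = 0.02185 L × 0.2913 mol/L = 6.365 × 10^-3 mol
n(KHC8H4O4) = 6.365 × 10^-3 mol (1:1 ratio)
mass of KHC8H4O4 = 6.365 × 10^-3 × 204.22 g/mol = 1.300 g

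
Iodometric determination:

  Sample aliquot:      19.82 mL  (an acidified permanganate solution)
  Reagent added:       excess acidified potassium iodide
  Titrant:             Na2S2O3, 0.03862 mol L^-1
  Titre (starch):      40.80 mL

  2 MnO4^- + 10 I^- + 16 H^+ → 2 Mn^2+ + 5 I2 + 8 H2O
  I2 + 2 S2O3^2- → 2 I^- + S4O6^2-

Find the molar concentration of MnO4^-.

n(S2O3^2-) = 0.04080 × 0.03862 = 1.576 × 10^-3 mol
n(I2) = n(S2O3^2-)/2 = 7.878 × 10^-4 mol
From the 2:5 ratio, n(MnO4^-) in the aliquot = 2/5 × 7.878 × 10^-4 = 3.151 × 10^-4 mol
[MnO4^-] = 3.151 × 10^-4 / 0.01982 = 0.01590 mol/L

0.01590 mol/L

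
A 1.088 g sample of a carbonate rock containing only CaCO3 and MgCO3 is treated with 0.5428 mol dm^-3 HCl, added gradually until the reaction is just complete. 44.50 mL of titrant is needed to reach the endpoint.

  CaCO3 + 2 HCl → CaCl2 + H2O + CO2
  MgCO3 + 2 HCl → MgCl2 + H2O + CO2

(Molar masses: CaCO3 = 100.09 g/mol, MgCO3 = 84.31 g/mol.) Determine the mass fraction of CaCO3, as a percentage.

40.67 %

n(HCl) = 0.04450 × 0.5428 = 0.02415 mol
Let x = n(CaCO3), y = n(MgCO3).
Titrant: 2x + 2y = 0.02415;  mass: 100.09x + 84.31y = 1.088
Solving, x = 4.421 × 10^-3 mol, y = 7.656 × 10^-3 mol
mass of CaCO3 = 4.421 × 10^-3 × 100.09 = 0.4425 g
% CaCO3 = 0.4425 / 1.088 × 100 = 40.67 %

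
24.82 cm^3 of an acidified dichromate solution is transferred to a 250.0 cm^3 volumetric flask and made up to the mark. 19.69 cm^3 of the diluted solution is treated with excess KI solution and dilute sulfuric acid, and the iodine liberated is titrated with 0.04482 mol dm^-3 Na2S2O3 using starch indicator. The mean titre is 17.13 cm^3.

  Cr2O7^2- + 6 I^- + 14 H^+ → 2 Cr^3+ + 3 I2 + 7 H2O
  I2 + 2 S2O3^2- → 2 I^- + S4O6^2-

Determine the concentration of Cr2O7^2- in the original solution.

n(S2O3^2-) = 0.01713 × 0.04482 = 7.678 × 10^-4 mol
n(I2) = n(S2O3^2-)/2 = 3.839 × 10^-4 mol
From the 1:3 ratio, n(Cr2O7^2-) in the aliquot = 1/3 × 3.839 × 10^-4 = 1.280 × 10^-4 mol
[Cr2O7^2-]_dilute = 1.280 × 10^-4 / 0.01969 = 0.006499 mol/L
[Cr2O7^2-]_original = 0.006499 × 250.0/24.82 = 0.06546 mol/L

0.06546 mol/L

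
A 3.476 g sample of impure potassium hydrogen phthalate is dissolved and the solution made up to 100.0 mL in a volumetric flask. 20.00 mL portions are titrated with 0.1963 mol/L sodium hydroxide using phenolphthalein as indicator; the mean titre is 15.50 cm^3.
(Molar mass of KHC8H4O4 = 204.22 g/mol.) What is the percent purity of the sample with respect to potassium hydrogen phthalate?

89.38 %

KHC8H4O4 + NaOH → KNaC8H4O4 + H2O
n(NaOH) per titration = 0.01550 × 0.1963 = 3.043 × 10^-3 mol
n(KHC8H4O4) in each aliquot = 3.043 × 10^-3 mol (1:1 ratio)
n(KHC8H4O4) in the whole flask = 3.043 × 10^-3 × 100.0/20.00 = 0.01521 mol
mass of KHC8H4O4 = 0.01521 × 204.22 = 3.107 g
% KHC8H4O4 = 3.107 / 3.476 × 100 = 89.38 %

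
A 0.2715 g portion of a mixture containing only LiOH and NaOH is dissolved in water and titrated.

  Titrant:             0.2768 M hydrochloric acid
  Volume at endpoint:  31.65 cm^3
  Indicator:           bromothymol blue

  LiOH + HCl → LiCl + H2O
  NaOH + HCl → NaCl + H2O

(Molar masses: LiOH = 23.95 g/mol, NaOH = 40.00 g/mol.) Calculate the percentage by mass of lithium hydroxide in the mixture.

43.38 %

n(HCl) = 0.03165 × 0.2768 = 8.761 × 10^-3 mol
Let x = n(LiOH), y = n(NaOH).
Titrant: 1x + 1y = 8.761 × 10^-3;  mass: 23.95x + 40.00y = 0.2715
Solving, x = 4.918 × 10^-3 mol, y = 3.843 × 10^-3 mol
mass of LiOH = 4.918 × 10^-3 × 23.95 = 0.1178 g
% LiOH = 0.1178 / 0.2715 × 100 = 43.38 %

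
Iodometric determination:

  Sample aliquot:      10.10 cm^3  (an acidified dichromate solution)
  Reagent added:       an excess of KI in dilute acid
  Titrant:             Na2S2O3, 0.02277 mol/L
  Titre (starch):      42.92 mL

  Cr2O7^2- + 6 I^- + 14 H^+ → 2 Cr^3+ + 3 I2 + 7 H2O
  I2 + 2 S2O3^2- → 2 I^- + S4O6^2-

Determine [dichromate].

0.01613 mol/L

n(S2O3^2-) = 0.04292 × 0.02277 = 9.773 × 10^-4 mol
n(I2) = n(S2O3^2-)/2 = 4.886 × 10^-4 mol
From the 1:3 ratio, n(Cr2O7^2-) in the aliquot = 1/3 × 4.886 × 10^-4 = 1.629 × 10^-4 mol
[Cr2O7^2-] = 1.629 × 10^-4 / 0.01010 = 0.01613 mol/L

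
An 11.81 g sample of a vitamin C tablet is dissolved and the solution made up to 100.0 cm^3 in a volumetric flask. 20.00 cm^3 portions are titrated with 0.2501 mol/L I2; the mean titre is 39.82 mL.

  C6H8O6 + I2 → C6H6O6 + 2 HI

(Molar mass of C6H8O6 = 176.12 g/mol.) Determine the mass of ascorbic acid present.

n(I2) per titration = 0.03982 × 0.2501 = 9.959 × 10^-3 mol
n(C6H8O6) in each aliquot = 9.959 × 10^-3 mol (1:1 ratio)
n(C6H8O6) in the whole flask = 9.959 × 10^-3 × 100.0/20.00 = 0.04979 mol
mass of C6H8O6 = 0.04979 × 176.12 = 8.770 g

8.770 g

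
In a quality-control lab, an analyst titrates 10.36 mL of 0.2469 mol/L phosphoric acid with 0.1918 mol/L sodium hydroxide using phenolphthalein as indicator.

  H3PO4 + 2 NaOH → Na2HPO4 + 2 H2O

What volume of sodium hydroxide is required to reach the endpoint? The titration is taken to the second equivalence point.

n(H3PO4) = 0.01036 L × 0.2469 mol/L = 2.558 × 10^-3 mol
From the 2:1 stoichiometry, n(NaOH) = 2/1 × 2.558 × 10^-3 = 5.116 × 10^-3 mol
V(NaOH) = 5.116 × 10^-3 mol / 0.1918 mol/L = 0.02667 L = 26.67 mL

26.67 mL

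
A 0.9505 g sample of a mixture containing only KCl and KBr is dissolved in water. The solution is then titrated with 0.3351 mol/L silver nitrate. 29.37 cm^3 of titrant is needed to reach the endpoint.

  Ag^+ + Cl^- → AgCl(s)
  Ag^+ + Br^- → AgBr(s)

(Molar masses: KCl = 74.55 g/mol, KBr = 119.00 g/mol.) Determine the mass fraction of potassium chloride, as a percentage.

n(AgNO3) = 0.02937 × 0.3351 = 9.842 × 10^-3 mol
Let x = n(KCl), y = n(KBr).
Titrant: 1x + 1y = 9.842 × 10^-3;  mass: 74.55x + 119.00y = 0.9505
Solving, x = 4.965 × 10^-3 mol, y = 4.877 × 10^-3 mol
mass of KCl = 4.965 × 10^-3 × 74.55 = 0.3701 g
% KCl = 0.3701 / 0.9505 × 100 = 38.94 %

38.94 %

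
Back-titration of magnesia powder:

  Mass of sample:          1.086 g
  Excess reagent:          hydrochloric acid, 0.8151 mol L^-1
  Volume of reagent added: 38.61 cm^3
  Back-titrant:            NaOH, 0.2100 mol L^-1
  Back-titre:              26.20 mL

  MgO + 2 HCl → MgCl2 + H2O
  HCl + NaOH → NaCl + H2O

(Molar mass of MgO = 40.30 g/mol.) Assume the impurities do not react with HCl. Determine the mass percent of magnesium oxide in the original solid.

n(HCl) added = 0.03861 × 0.8151 = 0.03147 mol
n(NaOH) used in back-titration = 0.02620 × 0.2100 = 5.502 × 10^-3 mol
n(HCl) left over = 5.502 × 10^-3 mol (1:1 ratio)
n(HCl) consumed by analyte = 0.03147 − 5.502 × 10^-3 = 0.02597 mol
From the 1:2 ratio, n(MgO) = 1/2 × 0.02597 = 0.01298 mol
mass of MgO = 0.01298 × 40.30 = 0.5233 g
% MgO = 0.5233 / 1.086 × 100 = 48.18 %

48.18 %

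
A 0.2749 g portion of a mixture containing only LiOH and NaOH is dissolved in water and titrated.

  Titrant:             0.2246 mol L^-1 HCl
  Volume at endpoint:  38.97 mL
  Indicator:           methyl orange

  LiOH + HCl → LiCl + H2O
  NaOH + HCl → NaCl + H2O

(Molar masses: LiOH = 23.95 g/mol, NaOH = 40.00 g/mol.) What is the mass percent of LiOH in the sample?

n(HCl) = 0.03897 × 0.2246 = 8.753 × 10^-3 mol
Let x = n(LiOH), y = n(NaOH).
Titrant: 1x + 1y = 8.753 × 10^-3;  mass: 23.95x + 40.00y = 0.2749
Solving, x = 4.686 × 10^-3 mol, y = 4.067 × 10^-3 mol
mass of LiOH = 4.686 × 10^-3 × 23.95 = 0.1122 g
% LiOH = 0.1122 / 0.2749 × 100 = 40.82 %

40.82 %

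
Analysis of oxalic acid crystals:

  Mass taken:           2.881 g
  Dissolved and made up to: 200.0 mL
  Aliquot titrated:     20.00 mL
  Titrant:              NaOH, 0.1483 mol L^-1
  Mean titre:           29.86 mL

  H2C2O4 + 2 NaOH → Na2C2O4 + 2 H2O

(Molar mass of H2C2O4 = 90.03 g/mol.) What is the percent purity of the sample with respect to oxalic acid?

69.19 %

n(NaOH) per titration = 0.02986 × 0.1483 = 4.428 × 10^-3 mol
From the 1:2 ratio, n(H2C2O4) in each aliquot = 1/2 × 4.428 × 10^-3 = 2.214 × 10^-3 mol
n(H2C2O4) in the whole flask = 2.214 × 10^-3 × 200.0/20.00 = 0.02214 mol
mass of H2C2O4 = 0.02214 × 90.03 = 1.993 g
% H2C2O4 = 1.993 / 2.881 × 100 = 69.19 %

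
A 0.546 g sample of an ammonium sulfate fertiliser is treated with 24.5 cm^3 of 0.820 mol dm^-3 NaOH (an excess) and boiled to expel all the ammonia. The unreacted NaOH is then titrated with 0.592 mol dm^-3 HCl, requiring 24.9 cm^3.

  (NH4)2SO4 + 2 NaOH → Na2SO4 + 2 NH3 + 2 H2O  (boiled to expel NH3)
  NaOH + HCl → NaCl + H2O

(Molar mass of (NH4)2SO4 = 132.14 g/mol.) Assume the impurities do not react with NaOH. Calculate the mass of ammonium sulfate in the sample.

n(NaOH) added = 0.0245 × 0.820 = 0.0201 mol
n(HCl) used in back-titration = 0.0249 × 0.592 = 0.0147 mol
n(NaOH) left over = 0.0147 mol (1:1 ratio)
n(NaOH) consumed by analyte = 0.0201 − 0.0147 = 5.35 × 10^-3 mol
From the 1:2 ratio, n((NH4)2SO4) = 1/2 × 5.35 × 10^-3 = 2.67 × 10^-3 mol
mass of (NH4)2SO4 = 2.67 × 10^-3 × 132.14 = 0.353 g

0.353 g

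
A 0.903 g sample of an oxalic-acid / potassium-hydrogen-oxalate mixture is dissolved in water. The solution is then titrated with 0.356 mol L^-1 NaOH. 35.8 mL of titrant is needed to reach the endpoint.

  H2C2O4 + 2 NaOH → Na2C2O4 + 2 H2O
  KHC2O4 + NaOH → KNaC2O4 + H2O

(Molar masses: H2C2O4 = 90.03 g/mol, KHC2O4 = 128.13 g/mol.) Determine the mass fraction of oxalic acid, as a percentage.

43.8 %

n(NaOH) = 0.0358 × 0.356 = 0.0127 mol
Let x = n(H2C2O4), y = n(KHC2O4).
Titrant: 2x + 1y = 0.0127;  mass: 90.03x + 128.13y = 0.903
Solving, x = 4.39 × 10^-3 mol, y = 3.96 × 10^-3 mol
mass of H2C2O4 = 4.39 × 10^-3 × 90.03 = 0.395 g
% H2C2O4 = 0.395 / 0.903 × 100 = 43.8 %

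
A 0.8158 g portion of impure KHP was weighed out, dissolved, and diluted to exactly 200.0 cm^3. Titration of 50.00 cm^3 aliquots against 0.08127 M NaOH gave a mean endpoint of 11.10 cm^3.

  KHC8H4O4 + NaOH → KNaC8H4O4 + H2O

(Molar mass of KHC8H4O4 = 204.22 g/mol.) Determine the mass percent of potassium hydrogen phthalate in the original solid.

90.33 %

n(NaOH) per titration = 0.01110 × 0.08127 = 9.021 × 10^-4 mol
n(KHC8H4O4) in each aliquot = 9.021 × 10^-4 mol (1:1 ratio)
n(KHC8H4O4) in the whole flask = 9.021 × 10^-4 × 200.0/50.00 = 3.608 × 10^-3 mol
mass of KHC8H4O4 = 3.608 × 10^-3 × 204.22 = 0.7369 g
% KHC8H4O4 = 0.7369 / 0.8158 × 100 = 90.33 %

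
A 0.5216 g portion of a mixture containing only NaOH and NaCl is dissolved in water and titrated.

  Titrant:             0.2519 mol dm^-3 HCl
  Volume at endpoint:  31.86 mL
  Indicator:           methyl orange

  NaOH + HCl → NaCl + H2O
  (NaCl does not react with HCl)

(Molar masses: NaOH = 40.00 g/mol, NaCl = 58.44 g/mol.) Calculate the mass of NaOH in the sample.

n(HCl) = 0.03186 × 0.2519 = 8.026 × 10^-3 mol
Let x = n(NaOH), y = n(NaCl).
Titrant: 1x = 8.026 × 10^-3;  mass: 40.00x + 58.44y = 0.5216
Solving, x = 8.026 × 10^-3 mol, y = 3.432 × 10^-3 mol
mass of NaOH = 8.026 × 10^-3 × 40.00 = 0.3210 g

0.3210 g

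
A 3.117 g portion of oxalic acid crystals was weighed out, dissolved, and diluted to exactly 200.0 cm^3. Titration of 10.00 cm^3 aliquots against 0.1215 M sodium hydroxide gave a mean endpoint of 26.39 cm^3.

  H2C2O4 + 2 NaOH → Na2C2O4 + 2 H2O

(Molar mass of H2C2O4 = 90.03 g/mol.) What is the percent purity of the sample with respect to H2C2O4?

92.61 %

n(NaOH) per titration = 0.02639 × 0.1215 = 3.206 × 10^-3 mol
From the 1:2 ratio, n(H2C2O4) in each aliquot = 1/2 × 3.206 × 10^-3 = 1.603 × 10^-3 mol
n(H2C2O4) in the whole flask = 1.603 × 10^-3 × 200.0/10.00 = 0.03206 mol
mass of H2C2O4 = 0.03206 × 90.03 = 2.887 g
% H2C2O4 = 2.887 / 3.117 × 100 = 92.61 %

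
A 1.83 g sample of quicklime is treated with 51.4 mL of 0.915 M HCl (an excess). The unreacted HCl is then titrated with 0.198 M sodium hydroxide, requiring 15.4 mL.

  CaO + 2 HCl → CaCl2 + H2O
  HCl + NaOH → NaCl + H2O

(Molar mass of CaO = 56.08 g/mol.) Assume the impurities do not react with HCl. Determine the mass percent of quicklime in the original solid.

67.4 %

n(HCl) added = 0.0514 × 0.915 = 0.0470 mol
n(NaOH) used in back-titration = 0.0154 × 0.198 = 3.05 × 10^-3 mol
n(HCl) left over = 3.05 × 10^-3 mol (1:1 ratio)
n(HCl) consumed by analyte = 0.0470 − 3.05 × 10^-3 = 0.0440 mol
From the 1:2 ratio, n(CaO) = 1/2 × 0.0440 = 0.0220 mol
mass of CaO = 0.0220 × 56.08 = 1.23 g
% CaO = 1.23 / 1.83 × 100 = 67.4 %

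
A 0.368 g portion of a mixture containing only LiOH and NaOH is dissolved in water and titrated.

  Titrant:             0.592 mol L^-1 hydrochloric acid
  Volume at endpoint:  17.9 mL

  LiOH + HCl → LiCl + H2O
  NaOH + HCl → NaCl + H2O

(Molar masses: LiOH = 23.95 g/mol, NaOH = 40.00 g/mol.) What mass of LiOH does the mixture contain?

n(HCl) = 0.0179 × 0.592 = 0.0106 mol
Let x = n(LiOH), y = n(NaOH).
Titrant: 1x + 1y = 0.0106;  mass: 23.95x + 40.00y = 0.368
Solving, x = 3.48 × 10^-3 mol, y = 7.12 × 10^-3 mol
mass of LiOH = 3.48 × 10^-3 × 23.95 = 0.0834 g

0.0834 g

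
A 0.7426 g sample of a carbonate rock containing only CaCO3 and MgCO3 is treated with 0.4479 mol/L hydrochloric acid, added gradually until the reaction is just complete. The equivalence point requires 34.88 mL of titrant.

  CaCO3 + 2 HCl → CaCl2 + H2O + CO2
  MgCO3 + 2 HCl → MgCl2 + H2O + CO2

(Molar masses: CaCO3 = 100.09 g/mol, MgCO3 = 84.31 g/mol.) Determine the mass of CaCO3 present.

n(HCl) = 0.03488 × 0.4479 = 0.01562 mol
Let x = n(CaCO3), y = n(MgCO3).
Titrant: 2x + 2y = 0.01562;  mass: 100.09x + 84.31y = 0.7426
Solving, x = 5.325 × 10^-3 mol, y = 2.487 × 10^-3 mol
mass of CaCO3 = 5.325 × 10^-3 × 100.09 = 0.5329 g

0.5329 g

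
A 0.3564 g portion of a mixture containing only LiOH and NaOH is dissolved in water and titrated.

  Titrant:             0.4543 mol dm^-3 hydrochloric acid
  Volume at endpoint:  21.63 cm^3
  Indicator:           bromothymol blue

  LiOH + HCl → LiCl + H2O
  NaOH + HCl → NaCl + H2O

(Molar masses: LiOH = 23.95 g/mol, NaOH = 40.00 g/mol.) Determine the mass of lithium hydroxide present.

0.05471 g

n(HCl) = 0.02163 × 0.4543 = 9.827 × 10^-3 mol
Let x = n(LiOH), y = n(NaOH).
Titrant: 1x + 1y = 9.827 × 10^-3;  mass: 23.95x + 40.00y = 0.3564
Solving, x = 2.284 × 10^-3 mol, y = 7.542 × 10^-3 mol
mass of LiOH = 2.284 × 10^-3 × 23.95 = 0.05471 g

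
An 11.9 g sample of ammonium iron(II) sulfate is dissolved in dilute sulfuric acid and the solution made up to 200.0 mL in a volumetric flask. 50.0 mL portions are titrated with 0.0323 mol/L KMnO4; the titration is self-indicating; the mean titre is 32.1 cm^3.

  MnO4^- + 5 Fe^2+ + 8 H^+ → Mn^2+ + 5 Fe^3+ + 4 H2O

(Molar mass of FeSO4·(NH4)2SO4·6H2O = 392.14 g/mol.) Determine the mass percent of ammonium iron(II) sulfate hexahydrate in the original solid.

68.3 %

n(KMnO4) per titration = 0.0321 × 0.0323 = 1.04 × 10^-3 mol
From the 5:1 ratio, n(FeSO4·(NH4)2SO4·6H2O) in each aliquot = 5/1 × 1.04 × 10^-3 = 5.18 × 10^-3 mol
n(FeSO4·(NH4)2SO4·6H2O) in the whole flask = 5.18 × 10^-3 × 200.0/50.0 = 0.0207 mol
mass of FeSO4·(NH4)2SO4·6H2O = 0.0207 × 392.14 = 8.13 g
% FeSO4·(NH4)2SO4·6H2O = 8.13 / 11.9 × 100 = 68.3 %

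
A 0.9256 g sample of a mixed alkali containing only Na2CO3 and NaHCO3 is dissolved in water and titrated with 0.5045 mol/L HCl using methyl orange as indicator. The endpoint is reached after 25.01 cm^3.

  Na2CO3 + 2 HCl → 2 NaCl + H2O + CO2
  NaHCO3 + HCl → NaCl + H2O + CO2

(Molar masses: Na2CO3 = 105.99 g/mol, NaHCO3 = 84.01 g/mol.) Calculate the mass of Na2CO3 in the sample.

0.2296 g

n(HCl) = 0.02501 × 0.5045 = 0.01262 mol
Let x = n(Na2CO3), y = n(NaHCO3).
Titrant: 2x + 1y = 0.01262;  mass: 105.99x + 84.01y = 0.9256
Solving, x = 2.167 × 10^-3 mol, y = 8.284 × 10^-3 mol
mass of Na2CO3 = 2.167 × 10^-3 × 105.99 = 0.2296 g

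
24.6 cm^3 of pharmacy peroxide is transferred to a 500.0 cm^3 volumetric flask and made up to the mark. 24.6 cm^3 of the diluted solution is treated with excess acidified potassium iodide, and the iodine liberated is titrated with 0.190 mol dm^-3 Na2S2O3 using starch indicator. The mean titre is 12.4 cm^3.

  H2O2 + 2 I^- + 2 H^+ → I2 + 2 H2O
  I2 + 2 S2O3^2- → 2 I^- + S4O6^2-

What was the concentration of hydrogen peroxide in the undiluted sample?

0.973 mol/L

n(S2O3^2-) = 0.0124 × 0.190 = 2.36 × 10^-3 mol
n(I2) = n(S2O3^2-)/2 = 1.18 × 10^-3 mol
n(H2O2) in the aliquot = 1.18 × 10^-3 mol (1:1 ratio)
[H2O2]_dilute = 1.18 × 10^-3 / 0.0246 = 0.0479 mol/L
[H2O2]_original = 0.0479 × 500.0/24.6 = 0.973 mol/L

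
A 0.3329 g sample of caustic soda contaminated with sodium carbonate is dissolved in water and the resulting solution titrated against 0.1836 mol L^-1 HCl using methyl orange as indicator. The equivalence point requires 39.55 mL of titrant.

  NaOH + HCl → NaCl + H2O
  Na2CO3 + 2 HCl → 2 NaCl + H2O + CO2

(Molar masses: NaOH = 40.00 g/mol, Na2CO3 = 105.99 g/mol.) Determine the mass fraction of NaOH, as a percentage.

48.00 %

n(HCl) = 0.03955 × 0.1836 = 7.261 × 10^-3 mol
Let x = n(NaOH), y = n(Na2CO3).
Titrant: 1x + 2y = 7.261 × 10^-3;  mass: 40.00x + 105.99y = 0.3329
Solving, x = 3.995 × 10^-3 mol, y = 1.633 × 10^-3 mol
mass of NaOH = 3.995 × 10^-3 × 40.00 = 0.1598 g
% NaOH = 0.1598 / 0.3329 × 100 = 48.00 %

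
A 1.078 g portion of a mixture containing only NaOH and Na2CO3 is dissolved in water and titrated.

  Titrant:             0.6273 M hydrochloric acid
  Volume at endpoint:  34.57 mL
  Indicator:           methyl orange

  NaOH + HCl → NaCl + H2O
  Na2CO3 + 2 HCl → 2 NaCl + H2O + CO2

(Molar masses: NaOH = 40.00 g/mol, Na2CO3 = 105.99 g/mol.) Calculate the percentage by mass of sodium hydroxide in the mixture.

20.34 %

n(HCl) = 0.03457 × 0.6273 = 0.02169 mol
Let x = n(NaOH), y = n(Na2CO3).
Titrant: 1x + 2y = 0.02169;  mass: 40.00x + 105.99y = 1.078
Solving, x = 5.482 × 10^-3 mol, y = 8.102 × 10^-3 mol
mass of NaOH = 5.482 × 10^-3 × 40.00 = 0.2193 g
% NaOH = 0.2193 / 1.078 × 100 = 20.34 %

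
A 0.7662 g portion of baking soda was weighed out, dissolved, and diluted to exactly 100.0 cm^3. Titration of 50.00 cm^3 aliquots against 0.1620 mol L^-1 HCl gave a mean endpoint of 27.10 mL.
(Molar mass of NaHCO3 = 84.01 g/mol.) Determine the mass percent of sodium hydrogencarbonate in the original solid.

96.27 %

NaHCO3 + HCl → NaCl + H2O + CO2
n(HCl) per titration = 0.02710 × 0.1620 = 4.390 × 10^-3 mol
n(NaHCO3) in each aliquot = 4.390 × 10^-3 mol (1:1 ratio)
n(NaHCO3) in the whole flask = 4.390 × 10^-3 × 100.0/50.00 = 8.780 × 10^-3 mol
mass of NaHCO3 = 8.780 × 10^-3 × 84.01 = 0.7376 g
% NaHCO3 = 0.7376 / 0.7662 × 100 = 96.27 %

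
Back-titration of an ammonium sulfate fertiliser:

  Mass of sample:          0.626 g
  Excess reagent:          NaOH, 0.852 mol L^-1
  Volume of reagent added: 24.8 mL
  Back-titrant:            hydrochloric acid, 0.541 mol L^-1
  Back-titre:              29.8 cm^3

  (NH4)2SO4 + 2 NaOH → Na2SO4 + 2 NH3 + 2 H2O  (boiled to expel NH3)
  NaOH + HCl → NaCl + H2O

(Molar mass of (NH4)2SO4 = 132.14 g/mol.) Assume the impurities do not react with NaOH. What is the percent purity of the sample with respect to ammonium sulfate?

52.9 %

n(NaOH) added = 0.0248 × 0.852 = 0.0211 mol
n(HCl) used in back-titration = 0.0298 × 0.541 = 0.0161 mol
n(NaOH) left over = 0.0161 mol (1:1 ratio)
n(NaOH) consumed by analyte = 0.0211 − 0.0161 = 5.01 × 10^-3 mol
From the 1:2 ratio, n((NH4)2SO4) = 1/2 × 5.01 × 10^-3 = 2.50 × 10^-3 mol
mass of (NH4)2SO4 = 2.50 × 10^-3 × 132.14 = 0.331 g
% (NH4)2SO4 = 0.331 / 0.626 × 100 = 52.9 %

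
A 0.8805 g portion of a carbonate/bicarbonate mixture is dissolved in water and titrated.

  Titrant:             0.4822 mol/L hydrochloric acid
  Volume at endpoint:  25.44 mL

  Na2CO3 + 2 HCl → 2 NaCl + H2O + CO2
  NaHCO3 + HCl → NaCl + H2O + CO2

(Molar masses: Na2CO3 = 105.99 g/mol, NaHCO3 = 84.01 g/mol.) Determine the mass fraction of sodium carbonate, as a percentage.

29.12 %

n(HCl) = 0.02544 × 0.4822 = 0.01227 mol
Let x = n(Na2CO3), y = n(NaHCO3).
Titrant: 2x + 1y = 0.01227;  mass: 105.99x + 84.01y = 0.8805
Solving, x = 2.419 × 10^-3 mol, y = 7.429 × 10^-3 mol
mass of Na2CO3 = 2.419 × 10^-3 × 105.99 = 0.2564 g
% Na2CO3 = 0.2564 / 0.8805 × 100 = 29.12 %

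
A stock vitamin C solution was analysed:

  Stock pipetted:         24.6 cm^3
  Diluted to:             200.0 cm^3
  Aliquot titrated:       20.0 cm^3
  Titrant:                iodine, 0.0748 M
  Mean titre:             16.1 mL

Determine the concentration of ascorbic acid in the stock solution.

0.490 M

C6H8O6 + I2 → C6H6O6 + 2 HI
n(I2) = 0.0161 × 0.0748 = 1.20 × 10^-3 mol
n(C6H8O6) in the aliquot = 1.20 × 10^-3 mol (1:1 ratio)
[C6H8O6]_dilute = 1.20 × 10^-3 / 0.0200 = 0.0602 mol/L
Dilution factor = 200.0 / 24.6 = 8.130
[C6H8O6]_stock = 0.0602 × 8.130 = 0.490 mol/L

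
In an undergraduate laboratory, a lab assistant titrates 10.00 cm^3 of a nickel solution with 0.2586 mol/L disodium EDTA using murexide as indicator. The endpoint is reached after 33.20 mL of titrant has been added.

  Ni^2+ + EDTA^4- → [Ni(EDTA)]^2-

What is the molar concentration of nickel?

0.8586 mol/L

n(EDTA) = 0.03320 L × 0.2586 mol/L = 8.586 × 10^-3 mol
n(Ni2+) = 8.586 × 10^-3 mol (1:1 mole ratio)
[Ni2+] = 8.586 × 10^-3 mol / 0.01000 L = 0.8586 mol/L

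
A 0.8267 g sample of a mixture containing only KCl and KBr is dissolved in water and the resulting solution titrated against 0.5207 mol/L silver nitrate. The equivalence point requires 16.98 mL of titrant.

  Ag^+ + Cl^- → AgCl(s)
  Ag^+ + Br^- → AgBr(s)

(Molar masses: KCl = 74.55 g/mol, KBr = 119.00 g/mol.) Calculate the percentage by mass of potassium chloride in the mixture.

n(AgNO3) = 0.01698 × 0.5207 = 8.841 × 10^-3 mol
Let x = n(KCl), y = n(KBr).
Titrant: 1x + 1y = 8.841 × 10^-3;  mass: 74.55x + 119.00y = 0.8267
Solving, x = 5.072 × 10^-3 mol, y = 3.770 × 10^-3 mol
mass of KCl = 5.072 × 10^-3 × 74.55 = 0.3781 g
% KCl = 0.3781 / 0.8267 × 100 = 45.74 %

45.74 %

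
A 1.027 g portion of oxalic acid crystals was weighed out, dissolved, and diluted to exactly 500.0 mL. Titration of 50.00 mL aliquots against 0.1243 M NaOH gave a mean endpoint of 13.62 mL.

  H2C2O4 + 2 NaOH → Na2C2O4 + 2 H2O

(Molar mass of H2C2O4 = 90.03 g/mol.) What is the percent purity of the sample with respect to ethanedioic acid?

n(NaOH) per titration = 0.01362 × 0.1243 = 1.693 × 10^-3 mol
From the 1:2 ratio, n(H2C2O4) in each aliquot = 1/2 × 1.693 × 10^-3 = 8.465 × 10^-4 mol
n(H2C2O4) in the whole flask = 8.465 × 10^-4 × 500.0/50.00 = 8.465 × 10^-3 mol
mass of H2C2O4 = 8.465 × 10^-3 × 90.03 = 0.7621 g
% H2C2O4 = 0.7621 / 1.027 × 100 = 74.21 %

74.21 %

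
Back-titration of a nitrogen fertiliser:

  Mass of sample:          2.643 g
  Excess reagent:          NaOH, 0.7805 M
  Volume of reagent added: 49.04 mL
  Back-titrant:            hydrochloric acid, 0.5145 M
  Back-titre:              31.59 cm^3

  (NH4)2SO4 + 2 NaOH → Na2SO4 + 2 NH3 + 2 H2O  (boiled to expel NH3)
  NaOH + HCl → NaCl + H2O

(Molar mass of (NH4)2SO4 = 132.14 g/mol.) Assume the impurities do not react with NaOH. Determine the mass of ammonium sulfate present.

n(NaOH) added = 0.04904 × 0.7805 = 0.03828 mol
n(HCl) used in back-titration = 0.03159 × 0.5145 = 0.01625 mol
n(NaOH) left over = 0.01625 mol (1:1 ratio)
n(NaOH) consumed by analyte = 0.03828 − 0.01625 = 0.02202 mol
From the 1:2 ratio, n((NH4)2SO4) = 1/2 × 0.02202 = 0.01101 mol
mass of (NH4)2SO4 = 0.01101 × 132.14 = 1.455 g

1.455 g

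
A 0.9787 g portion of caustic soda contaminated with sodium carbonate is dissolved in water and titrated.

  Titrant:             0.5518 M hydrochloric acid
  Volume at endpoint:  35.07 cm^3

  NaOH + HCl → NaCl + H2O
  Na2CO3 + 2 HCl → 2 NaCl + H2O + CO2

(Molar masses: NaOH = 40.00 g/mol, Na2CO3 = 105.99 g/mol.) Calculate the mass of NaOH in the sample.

n(HCl) = 0.03507 × 0.5518 = 0.01935 mol
Let x = n(NaOH), y = n(Na2CO3).
Titrant: 1x + 2y = 0.01935;  mass: 40.00x + 105.99y = 0.9787
Solving, x = 3.604 × 10^-3 mol, y = 7.874 × 10^-3 mol
mass of NaOH = 3.604 × 10^-3 × 40.00 = 0.1442 g

0.1442 g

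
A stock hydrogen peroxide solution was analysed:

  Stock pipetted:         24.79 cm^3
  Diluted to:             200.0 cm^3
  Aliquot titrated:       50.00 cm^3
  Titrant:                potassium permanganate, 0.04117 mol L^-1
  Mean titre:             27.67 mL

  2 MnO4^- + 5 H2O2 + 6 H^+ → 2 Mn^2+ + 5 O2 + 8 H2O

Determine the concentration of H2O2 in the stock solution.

0.4595 mol/L

n(KMnO4) = 0.02767 × 0.04117 = 1.139 × 10^-3 mol
From the 5:2 ratio, n(H2O2) in the aliquot = 5/2 × 1.139 × 10^-3 = 2.848 × 10^-3 mol
[H2O2]_dilute = 2.848 × 10^-3 / 0.05000 = 0.05696 mol/L
Dilution factor = 200.0 / 24.79 = 8.068
[H2O2]_stock = 0.05696 × 8.068 = 0.4595 mol/L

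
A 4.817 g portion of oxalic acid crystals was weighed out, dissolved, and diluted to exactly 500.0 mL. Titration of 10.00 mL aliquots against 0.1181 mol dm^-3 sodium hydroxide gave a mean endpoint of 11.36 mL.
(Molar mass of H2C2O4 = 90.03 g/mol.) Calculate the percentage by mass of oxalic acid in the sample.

H2C2O4 + 2 NaOH → Na2C2O4 + 2 H2O
n(NaOH) per titration = 0.01136 × 0.1181 = 1.342 × 10^-3 mol
From the 1:2 ratio, n(H2C2O4) in each aliquot = 1/2 × 1.342 × 10^-3 = 6.708 × 10^-4 mol
n(H2C2O4) in the whole flask = 6.708 × 10^-4 × 500.0/10.00 = 0.03354 mol
mass of H2C2O4 = 0.03354 × 90.03 = 3.020 g
% H2C2O4 = 3.020 / 4.817 × 100 = 62.69 %

62.69 %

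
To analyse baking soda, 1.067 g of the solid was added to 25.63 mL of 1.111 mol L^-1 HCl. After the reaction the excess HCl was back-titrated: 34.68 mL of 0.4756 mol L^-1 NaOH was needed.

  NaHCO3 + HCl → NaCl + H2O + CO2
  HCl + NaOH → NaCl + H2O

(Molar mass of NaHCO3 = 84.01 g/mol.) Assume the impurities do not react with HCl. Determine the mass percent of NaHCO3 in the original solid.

n(HCl) added = 0.02563 × 1.111 = 0.02847 mol
n(NaOH) used in back-titration = 0.03468 × 0.4756 = 0.01649 mol
n(HCl) left over = 0.01649 mol (1:1 ratio)
n(HCl) consumed by analyte = 0.02847 − 0.01649 = 0.01198 mol
n(NaHCO3) = 0.01198 mol (1:1 ratio)
mass of NaHCO3 = 0.01198 × 84.01 = 1.007 g
% NaHCO3 = 1.007 / 1.067 × 100 = 94.33 %

94.33 %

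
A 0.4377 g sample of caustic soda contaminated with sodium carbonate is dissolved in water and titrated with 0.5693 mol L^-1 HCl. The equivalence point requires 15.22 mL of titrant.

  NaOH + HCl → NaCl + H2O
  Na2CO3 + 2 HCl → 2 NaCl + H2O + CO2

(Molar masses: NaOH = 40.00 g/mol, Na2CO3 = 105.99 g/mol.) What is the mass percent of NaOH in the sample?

15.11 %

n(HCl) = 0.01522 × 0.5693 = 8.665 × 10^-3 mol
Let x = n(NaOH), y = n(Na2CO3).
Titrant: 1x + 2y = 8.665 × 10^-3;  mass: 40.00x + 105.99y = 0.4377
Solving, x = 1.654 × 10^-3 mol, y = 3.506 × 10^-3 mol
mass of NaOH = 1.654 × 10^-3 × 40.00 = 0.06614 g
% NaOH = 0.06614 / 0.4377 × 100 = 15.11 %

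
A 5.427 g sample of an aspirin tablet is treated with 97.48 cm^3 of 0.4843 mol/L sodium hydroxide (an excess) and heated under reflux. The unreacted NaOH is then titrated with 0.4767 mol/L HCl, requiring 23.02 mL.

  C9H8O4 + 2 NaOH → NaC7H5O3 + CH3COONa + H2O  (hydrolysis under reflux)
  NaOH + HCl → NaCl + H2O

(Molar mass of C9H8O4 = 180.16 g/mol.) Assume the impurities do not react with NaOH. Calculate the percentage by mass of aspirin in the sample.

60.15 %

n(NaOH) added = 0.09748 × 0.4843 = 0.04721 mol
n(HCl) used in back-titration = 0.02302 × 0.4767 = 0.01097 mol
n(NaOH) left over = 0.01097 mol (1:1 ratio)
n(NaOH) consumed by analyte = 0.04721 − 0.01097 = 0.03624 mol
From the 1:2 ratio, n(C9H8O4) = 1/2 × 0.03624 = 0.01812 mol
mass of C9H8O4 = 0.01812 × 180.16 = 3.264 g
% C9H8O4 = 3.264 / 5.427 × 100 = 60.15 %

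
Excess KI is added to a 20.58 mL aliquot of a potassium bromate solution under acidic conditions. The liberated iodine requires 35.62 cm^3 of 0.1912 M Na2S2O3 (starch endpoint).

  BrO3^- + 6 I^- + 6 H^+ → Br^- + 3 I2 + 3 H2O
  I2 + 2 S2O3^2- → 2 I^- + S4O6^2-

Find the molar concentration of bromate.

n(S2O3^2-) = 0.03562 × 0.1912 = 6.811 × 10^-3 mol
n(I2) = n(S2O3^2-)/2 = 3.405 × 10^-3 mol
From the 1:3 ratio, n(BrO3^-) in the aliquot = 1/3 × 3.405 × 10^-3 = 1.135 × 10^-3 mol
[BrO3^-] = 1.135 × 10^-3 / 0.02058 = 0.05516 mol/L

0.05516 M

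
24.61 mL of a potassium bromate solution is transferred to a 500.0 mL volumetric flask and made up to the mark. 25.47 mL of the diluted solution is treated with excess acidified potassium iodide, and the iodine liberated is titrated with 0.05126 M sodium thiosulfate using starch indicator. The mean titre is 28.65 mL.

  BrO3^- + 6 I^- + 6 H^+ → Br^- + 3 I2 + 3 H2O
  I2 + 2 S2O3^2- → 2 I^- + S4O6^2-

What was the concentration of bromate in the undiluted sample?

0.1952 M

n(S2O3^2-) = 0.02865 × 0.05126 = 1.469 × 10^-3 mol
n(I2) = n(S2O3^2-)/2 = 7.343 × 10^-4 mol
From the 1:3 ratio, n(BrO3^-) in the aliquot = 1/3 × 7.343 × 10^-4 = 2.448 × 10^-4 mol
[BrO3^-]_dilute = 2.448 × 10^-4 / 0.02547 = 0.009610 mol/L
[BrO3^-]_original = 0.009610 × 500.0/24.61 = 0.1952 mol/L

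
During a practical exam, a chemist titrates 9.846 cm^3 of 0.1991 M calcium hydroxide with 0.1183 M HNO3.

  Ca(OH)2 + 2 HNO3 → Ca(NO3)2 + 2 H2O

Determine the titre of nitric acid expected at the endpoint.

n(Ca(OH)2) = 0.009846 L × 0.1991 mol/L = 1.960 × 10^-3 mol
From the 2:1 stoichiometry, n(HNO3) = 2/1 × 1.960 × 10^-3 = 3.921 × 10^-3 mol
V(HNO3) = 3.921 × 10^-3 mol / 0.1183 mol/L = 0.03314 L = 33.14 mL

33.14 mL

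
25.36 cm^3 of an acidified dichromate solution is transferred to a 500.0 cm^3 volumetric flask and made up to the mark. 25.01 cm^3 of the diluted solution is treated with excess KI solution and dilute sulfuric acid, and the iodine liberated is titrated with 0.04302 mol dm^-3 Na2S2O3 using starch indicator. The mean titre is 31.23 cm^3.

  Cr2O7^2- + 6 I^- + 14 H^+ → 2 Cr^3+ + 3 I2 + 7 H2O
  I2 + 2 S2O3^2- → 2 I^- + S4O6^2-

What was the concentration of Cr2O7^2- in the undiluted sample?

n(S2O3^2-) = 0.03123 × 0.04302 = 1.344 × 10^-3 mol
n(I2) = n(S2O3^2-)/2 = 6.718 × 10^-4 mol
From the 1:3 ratio, n(Cr2O7^2-) in the aliquot = 1/3 × 6.718 × 10^-4 = 2.239 × 10^-4 mol
[Cr2O7^2-]_dilute = 2.239 × 10^-4 / 0.02501 = 0.008953 mol/L
[Cr2O7^2-]_original = 0.008953 × 500.0/25.36 = 0.1765 mol/L

0.1765 mol/L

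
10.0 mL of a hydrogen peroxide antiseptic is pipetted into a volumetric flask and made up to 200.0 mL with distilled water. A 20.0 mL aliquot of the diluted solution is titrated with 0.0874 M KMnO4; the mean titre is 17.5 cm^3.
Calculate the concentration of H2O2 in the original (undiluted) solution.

3.82 M

2 MnO4^- + 5 H2O2 + 6 H^+ → 2 Mn^2+ + 5 O2 + 8 H2O
n(KMnO4) = 0.0175 × 0.0874 = 1.53 × 10^-3 mol
From the 5:2 ratio, n(H2O2) in the aliquot = 5/2 × 1.53 × 10^-3 = 3.82 × 10^-3 mol
[H2O2]_dilute = 3.82 × 10^-3 / 0.0200 = 0.191 mol/L
Dilution factor = 200.0 / 10.0 = 20.00
[H2O2]_stock = 0.191 × 20.00 = 3.82 mol/L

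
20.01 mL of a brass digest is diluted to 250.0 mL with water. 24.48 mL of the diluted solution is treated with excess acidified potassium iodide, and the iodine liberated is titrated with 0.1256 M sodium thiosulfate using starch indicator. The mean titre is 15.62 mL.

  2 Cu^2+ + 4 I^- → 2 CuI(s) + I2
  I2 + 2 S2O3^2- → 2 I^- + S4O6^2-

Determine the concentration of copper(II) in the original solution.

1.001 M

n(S2O3^2-) = 0.01562 × 0.1256 = 1.962 × 10^-3 mol
n(I2) = n(S2O3^2-)/2 = 9.809 × 10^-4 mol
From the 2:1 ratio, n(Cu2+) in the aliquot = 2/1 × 9.809 × 10^-4 = 1.962 × 10^-3 mol
[Cu2+]_dilute = 1.962 × 10^-3 / 0.02448 = 0.08014 mol/L
[Cu2+]_original = 0.08014 × 250.0/20.01 = 1.001 mol/L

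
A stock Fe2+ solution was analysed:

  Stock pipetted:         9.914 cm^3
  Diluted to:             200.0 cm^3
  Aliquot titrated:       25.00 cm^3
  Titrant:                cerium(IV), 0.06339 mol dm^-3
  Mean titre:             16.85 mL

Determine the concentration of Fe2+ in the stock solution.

Ce^4+ + Fe^2+ → Ce^3+ + Fe^3+
n(Ce4+) = 0.01685 × 0.06339 = 1.068 × 10^-3 mol
n(Fe2+) in the aliquot = 1.068 × 10^-3 mol (1:1 ratio)
[Fe2+]_dilute = 1.068 × 10^-3 / 0.02500 = 0.04272 mol/L
Dilution factor = 200.0 / 9.914 = 20.17
[Fe2+]_stock = 0.04272 × 20.17 = 0.8619 mol/L

0.8619 mol/L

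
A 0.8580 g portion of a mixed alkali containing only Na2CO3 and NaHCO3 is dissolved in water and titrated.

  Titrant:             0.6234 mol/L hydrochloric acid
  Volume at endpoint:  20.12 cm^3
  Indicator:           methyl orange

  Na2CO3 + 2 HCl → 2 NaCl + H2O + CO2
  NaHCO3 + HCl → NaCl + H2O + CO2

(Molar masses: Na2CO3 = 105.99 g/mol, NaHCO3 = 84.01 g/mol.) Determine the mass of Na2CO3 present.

0.3344 g

n(HCl) = 0.02012 × 0.6234 = 0.01254 mol
Let x = n(Na2CO3), y = n(NaHCO3).
Titrant: 2x + 1y = 0.01254;  mass: 105.99x + 84.01y = 0.8580
Solving, x = 3.155 × 10^-3 mol, y = 6.232 × 10^-3 mol
mass of Na2CO3 = 3.155 × 10^-3 × 105.99 = 0.3344 g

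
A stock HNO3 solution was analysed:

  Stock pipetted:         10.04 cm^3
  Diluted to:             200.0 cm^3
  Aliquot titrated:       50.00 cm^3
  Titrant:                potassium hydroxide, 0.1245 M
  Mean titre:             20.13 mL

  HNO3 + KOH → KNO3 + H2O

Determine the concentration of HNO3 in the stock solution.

0.9985 M

n(KOH) = 0.02013 × 0.1245 = 2.506 × 10^-3 mol
n(HNO3) in the aliquot = 2.506 × 10^-3 mol (1:1 ratio)
[HNO3]_dilute = 2.506 × 10^-3 / 0.05000 = 0.05012 mol/L
Dilution factor = 200.0 / 10.04 = 19.92
[HNO3]_stock = 0.05012 × 19.92 = 0.9985 mol/L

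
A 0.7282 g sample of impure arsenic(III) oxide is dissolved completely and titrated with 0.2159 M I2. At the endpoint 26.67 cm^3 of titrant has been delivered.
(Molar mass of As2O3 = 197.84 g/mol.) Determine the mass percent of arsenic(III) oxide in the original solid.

78.22 %

As2O3 + 2 I2 + 2 H2O → As2O5 + 4 HI
n(I2) = 0.02667 L × 0.2159 mol/L = 5.758 × 10^-3 mol
From the 1:2 ratio, n(As2O3) = 1/2 × 5.758 × 10^-3 = 2.879 × 10^-3 mol
mass of As2O3 = 2.879 × 10^-3 × 197.84 g/mol = 0.5696 g
% As2O3 = 0.5696 / 0.7282 × 100 = 78.22 %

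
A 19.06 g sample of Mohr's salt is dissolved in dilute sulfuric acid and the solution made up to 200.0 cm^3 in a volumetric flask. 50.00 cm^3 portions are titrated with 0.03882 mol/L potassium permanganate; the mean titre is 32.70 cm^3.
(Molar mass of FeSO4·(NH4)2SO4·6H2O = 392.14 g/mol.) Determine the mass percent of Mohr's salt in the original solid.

MnO4^- + 5 Fe^2+ + 8 H^+ → Mn^2+ + 5 Fe^3+ + 4 H2O
n(KMnO4) per titration = 0.03270 × 0.03882 = 1.269 × 10^-3 mol
From the 5:1 ratio, n(FeSO4·(NH4)2SO4·6H2O) in each aliquot = 5/1 × 1.269 × 10^-3 = 6.347 × 10^-3 mol
n(FeSO4·(NH4)2SO4·6H2O) in the whole flask = 6.347 × 10^-3 × 200.0/50.00 = 0.02539 mol
mass of FeSO4·(NH4)2SO4·6H2O = 0.02539 × 392.14 = 9.956 g
% FeSO4·(NH4)2SO4·6H2O = 9.956 / 19.06 × 100 = 52.23 %

52.23 %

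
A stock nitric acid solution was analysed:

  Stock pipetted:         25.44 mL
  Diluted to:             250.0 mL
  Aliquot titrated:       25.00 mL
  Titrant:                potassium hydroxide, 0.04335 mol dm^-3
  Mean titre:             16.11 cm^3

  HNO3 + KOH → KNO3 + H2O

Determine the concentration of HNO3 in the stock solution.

n(KOH) = 0.01611 × 0.04335 = 6.984 × 10^-4 mol
n(HNO3) in the aliquot = 6.984 × 10^-4 mol (1:1 ratio)
[HNO3]_dilute = 6.984 × 10^-4 / 0.02500 = 0.02793 mol/L
Dilution factor = 250.0 / 25.44 = 9.827
[HNO3]_stock = 0.02793 × 9.827 = 0.2745 mol/L

0.2745 mol/L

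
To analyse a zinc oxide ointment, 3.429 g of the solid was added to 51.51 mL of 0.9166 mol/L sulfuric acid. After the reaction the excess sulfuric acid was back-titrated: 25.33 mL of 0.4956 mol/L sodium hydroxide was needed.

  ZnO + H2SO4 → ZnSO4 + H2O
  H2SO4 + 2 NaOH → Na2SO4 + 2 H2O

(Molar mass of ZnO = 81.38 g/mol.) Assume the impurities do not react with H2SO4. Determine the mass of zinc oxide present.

n(H2SO4) added = 0.05151 × 0.9166 = 0.04721 mol
n(NaOH) used in back-titration = 0.02533 × 0.4956 = 0.01255 mol
From the 1:2 ratio, n(H2SO4) left over = 1/2 × 0.01255 = 6.277 × 10^-3 mol
n(H2SO4) consumed by analyte = 0.04721 − 6.277 × 10^-3 = 0.04094 mol
n(ZnO) = 0.04094 mol (1:1 ratio)
mass of ZnO = 0.04094 × 81.38 = 3.331 g

3.331 g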